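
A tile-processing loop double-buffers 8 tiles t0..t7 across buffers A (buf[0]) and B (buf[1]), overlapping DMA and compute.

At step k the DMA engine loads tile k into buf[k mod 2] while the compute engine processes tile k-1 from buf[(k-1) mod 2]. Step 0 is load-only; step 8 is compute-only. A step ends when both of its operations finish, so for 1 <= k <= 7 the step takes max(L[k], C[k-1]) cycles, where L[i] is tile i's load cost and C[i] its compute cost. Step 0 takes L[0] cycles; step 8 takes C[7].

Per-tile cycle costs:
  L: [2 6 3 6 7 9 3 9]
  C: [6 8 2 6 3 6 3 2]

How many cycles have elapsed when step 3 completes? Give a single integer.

step 0: L[0]=2 → dur=2, Σ=2 | A=load:t0 B=idle [load-only]
step 1: L[1]=6 C[0]=6 → dur=6, Σ=8 | A=compute:t0 B=load:t1 [tied]
step 2: L[2]=3 C[1]=8 → dur=8, Σ=16 | A=load:t2 B=compute:t1 [compute-bound]
step 3: L[3]=6 C[2]=2 → dur=6, Σ=22 | A=compute:t2 B=load:t3 [load-bound]
step 4: L[4]=7 C[3]=6 → dur=7, Σ=29 | A=load:t4 B=compute:t3 [load-bound]
step 5: L[5]=9 C[4]=3 → dur=9, Σ=38 | A=compute:t4 B=load:t5 [load-bound]
step 6: L[6]=3 C[5]=6 → dur=6, Σ=44 | A=load:t6 B=compute:t5 [compute-bound]
step 7: L[7]=9 C[6]=3 → dur=9, Σ=53 | A=compute:t6 B=load:t7 [load-bound]
step 8: C[7]=2 → dur=2, Σ=55 | A=idle B=compute:t7 [compute-only]

end_cycle[3] = 22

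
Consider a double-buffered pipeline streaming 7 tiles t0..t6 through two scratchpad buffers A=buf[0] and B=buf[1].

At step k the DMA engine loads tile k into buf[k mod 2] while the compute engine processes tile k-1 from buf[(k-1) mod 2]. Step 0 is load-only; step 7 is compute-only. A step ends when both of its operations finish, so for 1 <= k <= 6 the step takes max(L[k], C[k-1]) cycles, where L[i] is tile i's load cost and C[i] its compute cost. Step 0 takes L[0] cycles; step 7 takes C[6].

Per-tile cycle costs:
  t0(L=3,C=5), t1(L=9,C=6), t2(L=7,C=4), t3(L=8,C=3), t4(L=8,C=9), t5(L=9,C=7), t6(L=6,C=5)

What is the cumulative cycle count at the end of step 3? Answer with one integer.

end_cycle[3] = 27

  0. 3=3c; end=3; A:t0 B:-
  1. max(9,5)=9c; end=12; A:t0 B:t1
  2. max(7,6)=7c; end=19; A:t2 B:t1
  3. max(8,4)=8c; end=27; A:t2 B:t3
  4. max(8,3)=8c; end=35; A:t4 B:t3
  5. max(9,9)=9c; end=44; A:t4 B:t5
  6. max(6,7)=7c; end=51; A:t6 B:t5
  7. 5=5c; end=56; A:t6 B:t5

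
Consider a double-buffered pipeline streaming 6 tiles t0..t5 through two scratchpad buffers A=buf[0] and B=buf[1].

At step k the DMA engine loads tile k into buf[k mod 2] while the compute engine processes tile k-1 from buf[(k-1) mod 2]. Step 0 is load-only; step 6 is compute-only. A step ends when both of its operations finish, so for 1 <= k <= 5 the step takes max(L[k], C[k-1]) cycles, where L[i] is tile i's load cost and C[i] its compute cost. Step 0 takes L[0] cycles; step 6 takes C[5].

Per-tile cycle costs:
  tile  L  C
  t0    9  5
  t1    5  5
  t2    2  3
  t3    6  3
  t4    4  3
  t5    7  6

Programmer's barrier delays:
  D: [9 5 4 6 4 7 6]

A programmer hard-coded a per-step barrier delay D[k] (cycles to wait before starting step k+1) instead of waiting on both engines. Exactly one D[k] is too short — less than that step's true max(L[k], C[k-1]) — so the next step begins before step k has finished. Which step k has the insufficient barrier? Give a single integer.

hazard at step 2

[0] required=L[0]=9=9 vs D=9 ok
[1] required=max(L[1]=5,C[0]=5)=5 vs D=5 ok
[2] required=max(L[2]=2,C[1]=5)=5 vs D=4 SHORT
[3] required=max(L[3]=6,C[2]=3)=6 vs D=6 ok
[4] required=max(L[4]=4,C[3]=3)=4 vs D=4 ok
[5] required=max(L[5]=7,C[4]=3)=7 vs D=7 ok
[6] required=C[5]=6=6 vs D=6 ok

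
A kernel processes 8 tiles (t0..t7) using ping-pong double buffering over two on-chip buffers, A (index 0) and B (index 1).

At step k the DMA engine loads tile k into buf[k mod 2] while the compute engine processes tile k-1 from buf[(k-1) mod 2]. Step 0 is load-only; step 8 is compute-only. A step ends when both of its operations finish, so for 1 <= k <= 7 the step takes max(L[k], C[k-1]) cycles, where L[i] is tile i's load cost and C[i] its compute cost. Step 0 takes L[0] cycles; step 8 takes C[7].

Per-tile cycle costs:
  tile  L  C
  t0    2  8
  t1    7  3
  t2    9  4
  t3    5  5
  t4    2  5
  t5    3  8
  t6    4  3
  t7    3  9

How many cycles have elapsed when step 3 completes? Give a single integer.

  0. 2=2c; end=2; A:t0 B:-
  1. max(7,8)=8c; end=10; A:t0 B:t1
  2. max(9,3)=9c; end=19; A:t2 B:t1
  3. max(5,4)=5c; end=24; A:t2 B:t3
  4. max(2,5)=5c; end=29; A:t4 B:t3
  5. max(3,5)=5c; end=34; A:t4 B:t5
  6. max(4,8)=8c; end=42; A:t6 B:t5
  7. max(3,3)=3c; end=45; A:t6 B:t7
  8. 9=9c; end=54; A:t6 B:t7

end_cycle[3] = 24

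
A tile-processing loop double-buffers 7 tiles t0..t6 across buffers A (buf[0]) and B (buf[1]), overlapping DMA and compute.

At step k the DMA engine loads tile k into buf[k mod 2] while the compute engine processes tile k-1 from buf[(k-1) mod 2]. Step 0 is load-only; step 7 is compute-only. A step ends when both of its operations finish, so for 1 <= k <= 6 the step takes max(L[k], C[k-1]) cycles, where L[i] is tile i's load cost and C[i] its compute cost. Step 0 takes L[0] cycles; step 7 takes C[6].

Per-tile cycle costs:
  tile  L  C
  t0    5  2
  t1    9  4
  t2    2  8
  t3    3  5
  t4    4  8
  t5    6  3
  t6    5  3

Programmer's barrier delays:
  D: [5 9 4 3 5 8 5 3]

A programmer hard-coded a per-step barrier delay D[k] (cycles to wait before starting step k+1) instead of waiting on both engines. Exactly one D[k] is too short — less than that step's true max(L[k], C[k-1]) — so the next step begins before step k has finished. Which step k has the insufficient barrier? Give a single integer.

hazard at step 3

k=0 barrier L[0]=5→5c, D[0]=5 ok
k=1 barrier max(L[1]=9,C[0]=2)→9c, D[1]=9 ok
k=2 barrier max(L[2]=2,C[1]=4)→4c, D[2]=4 ok
k=3 barrier max(L[3]=3,C[2]=8)→8c, D[3]=3 SHORT
k=4 barrier max(L[4]=4,C[3]=5)→5c, D[4]=5 ok
k=5 barrier max(L[5]=6,C[4]=8)→8c, D[5]=8 ok
k=6 barrier max(L[6]=5,C[5]=3)→5c, D[6]=5 ok
k=7 barrier C[6]=3→3c, D[7]=3 ok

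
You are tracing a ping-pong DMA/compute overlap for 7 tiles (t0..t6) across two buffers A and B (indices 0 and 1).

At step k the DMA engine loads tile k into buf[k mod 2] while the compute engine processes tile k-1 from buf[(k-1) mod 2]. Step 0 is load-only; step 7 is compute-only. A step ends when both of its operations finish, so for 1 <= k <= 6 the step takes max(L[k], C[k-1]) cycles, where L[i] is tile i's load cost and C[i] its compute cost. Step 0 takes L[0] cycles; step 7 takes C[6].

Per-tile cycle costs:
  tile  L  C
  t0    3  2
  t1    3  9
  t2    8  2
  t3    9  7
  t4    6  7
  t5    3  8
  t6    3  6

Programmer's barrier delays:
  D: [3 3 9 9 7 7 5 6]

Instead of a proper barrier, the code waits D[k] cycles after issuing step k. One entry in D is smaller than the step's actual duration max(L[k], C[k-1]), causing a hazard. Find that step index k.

k=0 barrier L[0]=3→3c, D[0]=3 ok
k=1 barrier max(L[1]=3,C[0]=2)→3c, D[1]=3 ok
k=2 barrier max(L[2]=8,C[1]=9)→9c, D[2]=9 ok
k=3 barrier max(L[3]=9,C[2]=2)→9c, D[3]=9 ok
k=4 barrier max(L[4]=6,C[3]=7)→7c, D[4]=7 ok
k=5 barrier max(L[5]=3,C[4]=7)→7c, D[5]=7 ok
k=6 barrier max(L[6]=3,C[5]=8)→8c, D[6]=5 SHORT
k=7 barrier C[6]=6→6c, D[7]=6 ok

hazard at step 6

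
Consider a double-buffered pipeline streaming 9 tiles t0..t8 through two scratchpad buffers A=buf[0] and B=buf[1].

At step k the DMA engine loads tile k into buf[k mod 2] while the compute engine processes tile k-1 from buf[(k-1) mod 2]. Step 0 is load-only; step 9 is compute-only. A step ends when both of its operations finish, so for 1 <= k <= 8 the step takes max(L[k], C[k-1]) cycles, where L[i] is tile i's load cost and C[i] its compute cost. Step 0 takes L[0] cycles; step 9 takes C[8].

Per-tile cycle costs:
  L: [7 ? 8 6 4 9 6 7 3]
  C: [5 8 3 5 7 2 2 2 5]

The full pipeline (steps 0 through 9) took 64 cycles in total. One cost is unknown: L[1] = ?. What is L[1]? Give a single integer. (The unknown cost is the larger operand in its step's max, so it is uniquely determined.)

step 0 → dur = L[0]=7 = 7
step 1 → dur = max(L[1]=?, C[0]=5) = L[1]  (unknown; binding)
step 2 → dur = max(L[2]=8, C[1]=8) = 8
step 3 → dur = max(L[3]=6, C[2]=3) = 6
step 4 → dur = max(L[4]=4, C[3]=5) = 5
step 5 → dur = max(L[5]=9, C[4]=7) = 9
step 6 → dur = max(L[6]=6, C[5]=2) = 6
step 7 → dur = max(L[7]=7, C[6]=2) = 7
step 8 → dur = max(L[8]=3, C[7]=2) = 3
step 9 → dur = C[8]=5 = 5
sum of known step durations = 56
dur[1] = total - known = 64 - 56 = 8
L[1] is the binding max in step 1, so L[1] = dur[1] = 8

L[1] = 8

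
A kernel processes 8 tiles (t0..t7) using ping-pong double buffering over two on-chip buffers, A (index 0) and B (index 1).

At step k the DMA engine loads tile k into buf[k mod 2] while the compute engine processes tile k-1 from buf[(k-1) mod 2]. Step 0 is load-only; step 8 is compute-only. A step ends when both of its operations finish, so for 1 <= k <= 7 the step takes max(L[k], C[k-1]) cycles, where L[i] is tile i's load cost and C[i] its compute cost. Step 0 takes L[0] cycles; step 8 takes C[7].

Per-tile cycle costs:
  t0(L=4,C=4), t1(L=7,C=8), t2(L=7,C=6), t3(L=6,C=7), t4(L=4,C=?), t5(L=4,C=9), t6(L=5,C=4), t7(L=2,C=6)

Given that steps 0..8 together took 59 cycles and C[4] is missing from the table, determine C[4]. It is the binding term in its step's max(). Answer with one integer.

C[4] = 8

step 0: dur = L[0]=4 = 4
step 1: dur = max(L[1]=7, C[0]=4) = 7
step 2: dur = max(L[2]=7, C[1]=8) = 8
step 3: dur = max(L[3]=6, C[2]=6) = 6
step 4: dur = max(L[4]=4, C[3]=7) = 7
step 5: dur = max(L[5]=4, C[4]=?) = C[4]  (unknown; binding)
step 6: dur = max(L[6]=5, C[5]=9) = 9
step 7: dur = max(L[7]=2, C[6]=4) = 4
step 8: dur = C[7]=6 = 6
sum of known step durations = 51
dur[5] = total - known = 59 - 51 = 8
C[4] is the binding max in step 5, so C[4] = dur[5] = 8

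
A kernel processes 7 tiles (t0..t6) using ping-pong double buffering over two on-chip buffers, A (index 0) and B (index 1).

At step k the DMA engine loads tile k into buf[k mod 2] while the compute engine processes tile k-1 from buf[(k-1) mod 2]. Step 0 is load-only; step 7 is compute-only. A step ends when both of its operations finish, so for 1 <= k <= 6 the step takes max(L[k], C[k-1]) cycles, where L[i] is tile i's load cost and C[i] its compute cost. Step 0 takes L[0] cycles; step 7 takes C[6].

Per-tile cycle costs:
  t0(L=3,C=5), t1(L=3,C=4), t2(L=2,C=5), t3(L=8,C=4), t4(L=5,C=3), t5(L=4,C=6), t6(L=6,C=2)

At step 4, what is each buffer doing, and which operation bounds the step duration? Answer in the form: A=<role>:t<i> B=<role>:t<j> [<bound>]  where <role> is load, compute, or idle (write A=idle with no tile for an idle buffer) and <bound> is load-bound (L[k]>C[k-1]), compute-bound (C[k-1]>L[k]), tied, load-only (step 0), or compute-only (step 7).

  0. 3=3c; end=3; A:t0 B:-
  1. max(3,5)=5c; end=8; A:t0 B:t1
  2. max(2,4)=4c; end=12; A:t2 B:t1
  3. max(8,5)=8c; end=20; A:t2 B:t3
  4. max(5,4)=5c; end=25; A:t4 B:t3
  5. max(4,3)=4c; end=29; A:t4 B:t5
  6. max(6,6)=6c; end=35; A:t6 B:t5
  7. 2=2c; end=37; A:t6 B:t5

step 4: A=load:t4 B=compute:t3 [load-bound]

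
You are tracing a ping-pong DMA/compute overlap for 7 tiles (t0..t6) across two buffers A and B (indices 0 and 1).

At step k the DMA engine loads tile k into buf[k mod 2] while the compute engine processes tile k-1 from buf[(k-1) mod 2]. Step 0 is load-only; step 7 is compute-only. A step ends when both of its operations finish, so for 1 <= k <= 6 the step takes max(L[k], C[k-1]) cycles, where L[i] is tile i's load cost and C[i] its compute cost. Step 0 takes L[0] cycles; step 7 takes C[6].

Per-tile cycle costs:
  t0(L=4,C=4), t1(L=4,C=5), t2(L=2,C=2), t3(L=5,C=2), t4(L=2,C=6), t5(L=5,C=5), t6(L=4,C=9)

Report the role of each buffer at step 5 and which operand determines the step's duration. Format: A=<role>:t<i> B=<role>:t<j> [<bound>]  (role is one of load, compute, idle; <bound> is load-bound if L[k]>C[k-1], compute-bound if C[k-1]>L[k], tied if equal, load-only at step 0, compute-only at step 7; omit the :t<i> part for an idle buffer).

step 5: A=compute:t4 B=load:t5 [compute-bound]

  0. 4=4c; end=4; A:t0 B:-
  1. max(4,4)=4c; end=8; A:t0 B:t1
  2. max(2,5)=5c; end=13; A:t2 B:t1
  3. max(5,2)=5c; end=18; A:t2 B:t3
  4. max(2,2)=2c; end=20; A:t4 B:t3
  5. max(5,6)=6c; end=26; A:t4 B:t5
  6. max(4,5)=5c; end=31; A:t6 B:t5
  7. 9=9c; end=40; A:t6 B:t5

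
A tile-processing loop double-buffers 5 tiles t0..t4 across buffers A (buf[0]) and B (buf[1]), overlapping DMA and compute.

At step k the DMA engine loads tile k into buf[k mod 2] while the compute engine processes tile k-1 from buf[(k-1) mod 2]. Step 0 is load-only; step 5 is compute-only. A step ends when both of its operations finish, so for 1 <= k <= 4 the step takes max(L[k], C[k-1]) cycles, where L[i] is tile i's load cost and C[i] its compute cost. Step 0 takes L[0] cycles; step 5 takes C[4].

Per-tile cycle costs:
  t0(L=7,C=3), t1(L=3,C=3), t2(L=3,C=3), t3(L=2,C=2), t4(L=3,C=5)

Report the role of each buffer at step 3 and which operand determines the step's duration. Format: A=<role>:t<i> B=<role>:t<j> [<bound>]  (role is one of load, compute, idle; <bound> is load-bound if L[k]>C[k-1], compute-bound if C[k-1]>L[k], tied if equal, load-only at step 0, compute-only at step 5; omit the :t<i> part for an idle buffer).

step 3: A=compute:t2 B=load:t3 [compute-bound]

  0. 7=7c; end=7; A:t0 B:-
  1. max(3,3)=3c; end=10; A:t0 B:t1
  2. max(3,3)=3c; end=13; A:t2 B:t1
  3. max(2,3)=3c; end=16; A:t2 B:t3
  4. max(3,2)=3c; end=19; A:t4 B:t3
  5. 5=5c; end=24; A:t4 B:t3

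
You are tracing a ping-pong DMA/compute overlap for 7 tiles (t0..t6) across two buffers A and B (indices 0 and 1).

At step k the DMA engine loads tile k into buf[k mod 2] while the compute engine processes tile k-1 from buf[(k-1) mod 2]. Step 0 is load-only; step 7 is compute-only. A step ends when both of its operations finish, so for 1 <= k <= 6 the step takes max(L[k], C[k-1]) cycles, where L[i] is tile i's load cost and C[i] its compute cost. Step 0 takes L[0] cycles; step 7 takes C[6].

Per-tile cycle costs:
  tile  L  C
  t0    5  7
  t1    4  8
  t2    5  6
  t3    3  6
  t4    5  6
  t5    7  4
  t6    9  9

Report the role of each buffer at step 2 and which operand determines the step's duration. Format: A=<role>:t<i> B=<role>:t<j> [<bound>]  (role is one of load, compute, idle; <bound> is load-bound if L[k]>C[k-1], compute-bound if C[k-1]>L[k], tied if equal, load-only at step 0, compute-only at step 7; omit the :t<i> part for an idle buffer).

  0. 5=5c; end=5; A:t0 B:-
  1. max(4,7)=7c; end=12; A:t0 B:t1
  2. max(5,8)=8c; end=20; A:t2 B:t1
  3. max(3,6)=6c; end=26; A:t2 B:t3
  4. max(5,6)=6c; end=32; A:t4 B:t3
  5. max(7,6)=7c; end=39; A:t4 B:t5
  6. max(9,4)=9c; end=48; A:t6 B:t5
  7. 9=9c; end=57; A:t6 B:t5

step 2: A=load:t2 B=compute:t1 [compute-bound]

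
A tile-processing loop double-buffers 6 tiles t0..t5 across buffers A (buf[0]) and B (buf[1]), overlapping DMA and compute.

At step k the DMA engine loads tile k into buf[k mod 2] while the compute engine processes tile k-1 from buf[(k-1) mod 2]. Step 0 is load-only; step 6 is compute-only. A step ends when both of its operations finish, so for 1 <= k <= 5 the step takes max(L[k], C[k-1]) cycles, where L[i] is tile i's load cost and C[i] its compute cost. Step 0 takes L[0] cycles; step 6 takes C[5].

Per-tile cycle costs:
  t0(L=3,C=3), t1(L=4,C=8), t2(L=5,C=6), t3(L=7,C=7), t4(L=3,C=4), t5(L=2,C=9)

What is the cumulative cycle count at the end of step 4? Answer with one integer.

end_cycle[4] = 29

step 0: L[0]=3 → dur=3, Σ=3 | A=load:t0 B=idle [load-only]
step 1: L[1]=4 C[0]=3 → dur=4, Σ=7 | A=compute:t0 B=load:t1 [load-bound]
step 2: L[2]=5 C[1]=8 → dur=8, Σ=15 | A=load:t2 B=compute:t1 [compute-bound]
step 3: L[3]=7 C[2]=6 → dur=7, Σ=22 | A=compute:t2 B=load:t3 [load-bound]
step 4: L[4]=3 C[3]=7 → dur=7, Σ=29 | A=load:t4 B=compute:t3 [compute-bound]
step 5: L[5]=2 C[4]=4 → dur=4, Σ=33 | A=compute:t4 B=load:t5 [compute-bound]
step 6: C[5]=9 → dur=9, Σ=42 | A=idle B=compute:t5 [compute-only]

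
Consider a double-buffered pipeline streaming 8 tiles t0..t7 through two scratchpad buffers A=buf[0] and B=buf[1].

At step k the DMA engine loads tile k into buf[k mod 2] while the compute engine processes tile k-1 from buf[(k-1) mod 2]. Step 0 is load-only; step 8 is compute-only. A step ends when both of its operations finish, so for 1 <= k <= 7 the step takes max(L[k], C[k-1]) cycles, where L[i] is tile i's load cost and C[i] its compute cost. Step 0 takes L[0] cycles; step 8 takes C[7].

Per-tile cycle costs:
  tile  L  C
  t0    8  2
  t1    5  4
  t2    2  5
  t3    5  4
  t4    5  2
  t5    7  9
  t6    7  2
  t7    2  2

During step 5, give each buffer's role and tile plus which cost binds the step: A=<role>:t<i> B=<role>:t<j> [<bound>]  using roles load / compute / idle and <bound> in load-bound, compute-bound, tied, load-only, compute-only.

step 5: A=compute:t4 B=load:t5 [load-bound]

  0. 8=8c; end=8; A:t0 B:-
  1. max(5,2)=5c; end=13; A:t0 B:t1
  2. max(2,4)=4c; end=17; A:t2 B:t1
  3. max(5,5)=5c; end=22; A:t2 B:t3
  4. max(5,4)=5c; end=27; A:t4 B:t3
  5. max(7,2)=7c; end=34; A:t4 B:t5
  6. max(7,9)=9c; end=43; A:t6 B:t5
  7. max(2,2)=2c; end=45; A:t6 B:t7
  8. 2=2c; end=47; A:t6 B:t7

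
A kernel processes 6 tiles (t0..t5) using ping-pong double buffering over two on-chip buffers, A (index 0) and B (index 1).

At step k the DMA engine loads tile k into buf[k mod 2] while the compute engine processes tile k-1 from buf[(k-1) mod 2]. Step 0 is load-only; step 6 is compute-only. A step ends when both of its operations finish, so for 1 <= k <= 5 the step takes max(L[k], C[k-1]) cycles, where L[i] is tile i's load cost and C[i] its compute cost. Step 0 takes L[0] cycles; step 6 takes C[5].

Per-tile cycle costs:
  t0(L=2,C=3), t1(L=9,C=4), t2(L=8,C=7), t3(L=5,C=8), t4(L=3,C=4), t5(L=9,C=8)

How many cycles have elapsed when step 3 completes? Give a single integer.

[0] DMA t0→A (2c) ∥ CU idle ⇒ 2c, clock 2
[1] DMA t1→B (9c) ∥ CU A:t0 (3c) ⇒ 9c, clock 11
[2] DMA t2→A (8c) ∥ CU B:t1 (4c) ⇒ 8c, clock 19
[3] DMA t3→B (5c) ∥ CU A:t2 (7c) ⇒ 7c, clock 26
[4] DMA t4→A (3c) ∥ CU B:t3 (8c) ⇒ 8c, clock 34
[5] DMA t5→B (9c) ∥ CU A:t4 (4c) ⇒ 9c, clock 43
[6] DMA idle ∥ CU B:t5 (8c) ⇒ 8c, clock 51

end_cycle[3] = 26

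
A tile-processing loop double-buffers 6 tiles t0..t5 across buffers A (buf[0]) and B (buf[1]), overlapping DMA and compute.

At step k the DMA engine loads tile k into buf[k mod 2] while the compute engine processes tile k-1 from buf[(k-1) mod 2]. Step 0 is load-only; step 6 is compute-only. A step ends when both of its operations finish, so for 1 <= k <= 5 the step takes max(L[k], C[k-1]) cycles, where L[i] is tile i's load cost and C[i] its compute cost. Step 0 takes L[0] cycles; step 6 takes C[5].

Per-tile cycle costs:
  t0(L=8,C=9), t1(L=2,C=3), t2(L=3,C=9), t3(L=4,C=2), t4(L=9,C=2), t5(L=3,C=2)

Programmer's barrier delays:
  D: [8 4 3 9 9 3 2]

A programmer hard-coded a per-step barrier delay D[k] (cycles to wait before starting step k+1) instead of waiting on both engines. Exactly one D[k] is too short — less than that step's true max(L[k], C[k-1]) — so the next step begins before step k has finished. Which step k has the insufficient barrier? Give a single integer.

hazard at step 1

[0] required=L[0]=8=8 vs D=8 ok
[1] required=max(L[1]=2,C[0]=9)=9 vs D=4 SHORT
[2] required=max(L[2]=3,C[1]=3)=3 vs D=3 ok
[3] required=max(L[3]=4,C[2]=9)=9 vs D=9 ok
[4] required=max(L[4]=9,C[3]=2)=9 vs D=9 ok
[5] required=max(L[5]=3,C[4]=2)=3 vs D=3 ok
[6] required=C[5]=2=2 vs D=2 ok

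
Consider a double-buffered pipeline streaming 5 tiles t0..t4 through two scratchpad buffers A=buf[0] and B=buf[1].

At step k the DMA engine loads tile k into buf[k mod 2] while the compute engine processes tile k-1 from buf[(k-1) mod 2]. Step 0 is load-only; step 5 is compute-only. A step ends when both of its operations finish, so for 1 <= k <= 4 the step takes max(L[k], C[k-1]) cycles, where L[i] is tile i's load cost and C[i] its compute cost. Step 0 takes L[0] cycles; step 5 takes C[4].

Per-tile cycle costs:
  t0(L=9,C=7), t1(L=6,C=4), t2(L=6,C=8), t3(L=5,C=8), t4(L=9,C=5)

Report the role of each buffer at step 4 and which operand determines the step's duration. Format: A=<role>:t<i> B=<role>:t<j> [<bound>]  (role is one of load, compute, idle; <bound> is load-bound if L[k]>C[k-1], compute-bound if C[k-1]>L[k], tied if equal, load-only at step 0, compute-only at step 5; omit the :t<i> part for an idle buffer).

step 4: A=load:t4 B=compute:t3 [load-bound]

k=0 load=t0/9c comp=- wait=9 total=9
k=1 load=t1/6c comp=t0/7c wait=7 total=16
k=2 load=t2/6c comp=t1/4c wait=6 total=22
k=3 load=t3/5c comp=t2/8c wait=8 total=30
k=4 load=t4/9c comp=t3/8c wait=9 total=39
k=5 load=- comp=t4/5c wait=5 total=44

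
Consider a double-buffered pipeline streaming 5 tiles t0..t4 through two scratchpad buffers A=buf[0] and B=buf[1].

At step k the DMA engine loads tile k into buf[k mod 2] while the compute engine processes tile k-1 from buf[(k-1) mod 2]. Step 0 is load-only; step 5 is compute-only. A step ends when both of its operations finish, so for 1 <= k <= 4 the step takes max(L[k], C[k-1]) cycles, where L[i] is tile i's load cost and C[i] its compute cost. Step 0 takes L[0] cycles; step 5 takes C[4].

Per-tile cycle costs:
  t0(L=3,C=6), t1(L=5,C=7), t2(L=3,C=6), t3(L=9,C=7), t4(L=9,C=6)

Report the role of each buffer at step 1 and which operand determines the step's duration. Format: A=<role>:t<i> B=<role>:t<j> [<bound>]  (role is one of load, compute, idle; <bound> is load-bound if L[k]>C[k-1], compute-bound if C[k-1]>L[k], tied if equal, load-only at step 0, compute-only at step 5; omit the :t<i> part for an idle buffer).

step 0: L[0]=3 → dur=3, Σ=3 | A=load:t0 B=idle [load-only]
step 1: L[1]=5 C[0]=6 → dur=6, Σ=9 | A=compute:t0 B=load:t1 [compute-bound]
step 2: L[2]=3 C[1]=7 → dur=7, Σ=16 | A=load:t2 B=compute:t1 [compute-bound]
step 3: L[3]=9 C[2]=6 → dur=9, Σ=25 | A=compute:t2 B=load:t3 [load-bound]
step 4: L[4]=9 C[3]=7 → dur=9, Σ=34 | A=load:t4 B=compute:t3 [load-bound]
step 5: C[4]=6 → dur=6, Σ=40 | A=compute:t4 B=idle [compute-only]

step 1: A=compute:t0 B=load:t1 [compute-bound]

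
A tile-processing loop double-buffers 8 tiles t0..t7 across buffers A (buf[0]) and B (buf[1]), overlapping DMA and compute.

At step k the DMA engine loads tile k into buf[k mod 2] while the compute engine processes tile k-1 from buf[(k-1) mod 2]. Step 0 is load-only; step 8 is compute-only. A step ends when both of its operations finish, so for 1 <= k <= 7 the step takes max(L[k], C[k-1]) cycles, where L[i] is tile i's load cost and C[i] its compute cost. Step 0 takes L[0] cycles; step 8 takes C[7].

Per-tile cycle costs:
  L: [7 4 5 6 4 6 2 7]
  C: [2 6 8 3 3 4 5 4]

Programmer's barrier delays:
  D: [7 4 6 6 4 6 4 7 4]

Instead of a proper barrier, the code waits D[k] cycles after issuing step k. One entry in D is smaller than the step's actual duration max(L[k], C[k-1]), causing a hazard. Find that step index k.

hazard at step 3

[0] required=L[0]=7=7 vs D=7 ok
[1] required=max(L[1]=4,C[0]=2)=4 vs D=4 ok
[2] required=max(L[2]=5,C[1]=6)=6 vs D=6 ok
[3] required=max(L[3]=6,C[2]=8)=8 vs D=6 SHORT
[4] required=max(L[4]=4,C[3]=3)=4 vs D=4 ok
[5] required=max(L[5]=6,C[4]=3)=6 vs D=6 ok
[6] required=max(L[6]=2,C[5]=4)=4 vs D=4 ok
[7] required=max(L[7]=7,C[6]=5)=7 vs D=7 ok
[8] required=C[7]=4=4 vs D=4 ok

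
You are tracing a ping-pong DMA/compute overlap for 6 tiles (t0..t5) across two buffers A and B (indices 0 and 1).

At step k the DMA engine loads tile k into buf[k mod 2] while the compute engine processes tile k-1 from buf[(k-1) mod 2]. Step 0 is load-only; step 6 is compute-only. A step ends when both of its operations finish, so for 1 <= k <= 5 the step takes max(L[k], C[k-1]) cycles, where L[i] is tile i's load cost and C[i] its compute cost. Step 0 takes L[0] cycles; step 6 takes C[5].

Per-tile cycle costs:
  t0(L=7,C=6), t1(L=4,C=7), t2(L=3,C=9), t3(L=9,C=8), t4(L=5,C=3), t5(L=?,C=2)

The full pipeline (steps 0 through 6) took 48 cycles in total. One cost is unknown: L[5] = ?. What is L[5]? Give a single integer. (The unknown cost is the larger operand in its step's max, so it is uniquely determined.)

L[5] = 9

step 0 | dur = L[0]=7 = 7
step 1 | dur = max(L[1]=4, C[0]=6) = 6
step 2 | dur = max(L[2]=3, C[1]=7) = 7
step 3 | dur = max(L[3]=9, C[2]=9) = 9
step 4 | dur = max(L[4]=5, C[3]=8) = 8
step 5 | dur = max(L[5]=?, C[4]=3) = L[5]  (unknown; binding)
step 6 | dur = C[5]=2 = 2
sum of known step durations = 39
dur[5] = total - known = 48 - 39 = 9
L[5] is the binding max in step 5, so L[5] = dur[5] = 9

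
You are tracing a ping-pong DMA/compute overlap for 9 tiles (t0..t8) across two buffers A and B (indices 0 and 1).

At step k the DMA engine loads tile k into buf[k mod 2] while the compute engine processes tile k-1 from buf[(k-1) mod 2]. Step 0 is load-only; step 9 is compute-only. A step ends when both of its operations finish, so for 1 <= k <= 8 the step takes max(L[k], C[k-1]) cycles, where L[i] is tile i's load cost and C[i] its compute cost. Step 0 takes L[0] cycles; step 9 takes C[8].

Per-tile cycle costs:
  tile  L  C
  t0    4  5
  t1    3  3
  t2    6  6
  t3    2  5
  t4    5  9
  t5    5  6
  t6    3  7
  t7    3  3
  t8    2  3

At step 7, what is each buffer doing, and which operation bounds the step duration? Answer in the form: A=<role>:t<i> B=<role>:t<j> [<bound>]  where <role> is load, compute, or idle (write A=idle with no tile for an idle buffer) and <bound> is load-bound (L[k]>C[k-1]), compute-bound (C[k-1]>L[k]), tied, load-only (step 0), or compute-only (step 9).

k=0 load=t0/4c comp=- wait=4 total=4
k=1 load=t1/3c comp=t0/5c wait=5 total=9
k=2 load=t2/6c comp=t1/3c wait=6 total=15
k=3 load=t3/2c comp=t2/6c wait=6 total=21
k=4 load=t4/5c comp=t3/5c wait=5 total=26
k=5 load=t5/5c comp=t4/9c wait=9 total=35
k=6 load=t6/3c comp=t5/6c wait=6 total=41
k=7 load=t7/3c comp=t6/7c wait=7 total=48
k=8 load=t8/2c comp=t7/3c wait=3 total=51
k=9 load=- comp=t8/3c wait=3 total=54

step 7: A=compute:t6 B=load:t7 [compute-bound]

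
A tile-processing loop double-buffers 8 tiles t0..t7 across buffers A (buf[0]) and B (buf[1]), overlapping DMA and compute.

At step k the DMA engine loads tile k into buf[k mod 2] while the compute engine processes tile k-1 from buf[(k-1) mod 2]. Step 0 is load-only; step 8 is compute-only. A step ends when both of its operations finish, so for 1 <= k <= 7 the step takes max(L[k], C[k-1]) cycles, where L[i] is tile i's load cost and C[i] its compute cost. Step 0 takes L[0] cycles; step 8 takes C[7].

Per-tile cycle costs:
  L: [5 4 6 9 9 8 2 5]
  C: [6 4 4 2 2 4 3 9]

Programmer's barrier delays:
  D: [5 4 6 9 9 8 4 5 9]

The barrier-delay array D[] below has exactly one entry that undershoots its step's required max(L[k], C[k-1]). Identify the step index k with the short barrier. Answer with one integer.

[0] required=L[0]=5=5 vs D=5 ok
[1] required=max(L[1]=4,C[0]=6)=6 vs D=4 SHORT
[2] required=max(L[2]=6,C[1]=4)=6 vs D=6 ok
[3] required=max(L[3]=9,C[2]=4)=9 vs D=9 ok
[4] required=max(L[4]=9,C[3]=2)=9 vs D=9 ok
[5] required=max(L[5]=8,C[4]=2)=8 vs D=8 ok
[6] required=max(L[6]=2,C[5]=4)=4 vs D=4 ok
[7] required=max(L[7]=5,C[6]=3)=5 vs D=5 ok
[8] required=C[7]=9=9 vs D=9 ok

hazard at step 1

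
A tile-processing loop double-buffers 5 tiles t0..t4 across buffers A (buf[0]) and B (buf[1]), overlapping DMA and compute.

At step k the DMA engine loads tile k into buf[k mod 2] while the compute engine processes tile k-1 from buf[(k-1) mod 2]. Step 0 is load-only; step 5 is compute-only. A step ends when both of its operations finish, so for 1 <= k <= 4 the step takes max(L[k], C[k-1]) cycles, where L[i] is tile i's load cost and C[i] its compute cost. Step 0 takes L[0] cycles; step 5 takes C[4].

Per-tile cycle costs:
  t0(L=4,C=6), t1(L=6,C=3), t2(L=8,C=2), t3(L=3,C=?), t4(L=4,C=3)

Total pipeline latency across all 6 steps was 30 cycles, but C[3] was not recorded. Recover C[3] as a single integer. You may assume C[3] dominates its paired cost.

C[3] = 6

step 0 | dur = L[0]=4 = 4
step 1 | dur = max(L[1]=6, C[0]=6) = 6
step 2 | dur = max(L[2]=8, C[1]=3) = 8
step 3 | dur = max(L[3]=3, C[2]=2) = 3
step 4 | dur = max(L[4]=4, C[3]=?) = C[3]  (unknown; binding)
step 5 | dur = C[4]=3 = 3
sum of known step durations = 24
dur[4] = total - known = 30 - 24 = 6
C[3] is the binding max in step 4, so C[3] = dur[4] = 6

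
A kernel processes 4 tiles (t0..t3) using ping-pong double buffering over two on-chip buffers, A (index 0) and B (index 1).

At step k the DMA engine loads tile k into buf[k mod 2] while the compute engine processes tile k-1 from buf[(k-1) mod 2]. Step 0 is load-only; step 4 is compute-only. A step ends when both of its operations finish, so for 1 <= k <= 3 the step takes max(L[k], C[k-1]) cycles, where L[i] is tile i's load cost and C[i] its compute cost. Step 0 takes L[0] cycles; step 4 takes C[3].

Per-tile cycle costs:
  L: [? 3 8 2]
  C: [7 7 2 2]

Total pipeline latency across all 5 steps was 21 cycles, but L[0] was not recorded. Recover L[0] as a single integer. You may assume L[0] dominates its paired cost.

L[0] = 2

step 0 | dur = L[0]=? = L[0]  (unknown; binding)
step 1 | dur = max(L[1]=3, C[0]=7) = 7
step 2 | dur = max(L[2]=8, C[1]=7) = 8
step 3 | dur = max(L[3]=2, C[2]=2) = 2
step 4 | dur = C[3]=2 = 2
sum of known step durations = 19
dur[0] = total - known = 21 - 19 = 2
L[0] is the binding max in step 0, so L[0] = dur[0] = 2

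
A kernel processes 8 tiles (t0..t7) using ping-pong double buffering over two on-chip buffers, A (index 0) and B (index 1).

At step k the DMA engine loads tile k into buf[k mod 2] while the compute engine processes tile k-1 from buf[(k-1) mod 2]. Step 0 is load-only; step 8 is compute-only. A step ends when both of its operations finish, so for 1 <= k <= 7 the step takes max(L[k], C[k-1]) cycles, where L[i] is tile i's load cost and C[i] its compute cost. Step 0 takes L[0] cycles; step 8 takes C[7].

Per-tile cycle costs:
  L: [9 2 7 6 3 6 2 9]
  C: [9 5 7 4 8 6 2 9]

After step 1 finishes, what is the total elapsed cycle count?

end_cycle[1] = 18

k=0 load=t0/9c comp=- wait=9 total=9
k=1 load=t1/2c comp=t0/9c wait=9 total=18
k=2 load=t2/7c comp=t1/5c wait=7 total=25
k=3 load=t3/6c comp=t2/7c wait=7 total=32
k=4 load=t4/3c comp=t3/4c wait=4 total=36
k=5 load=t5/6c comp=t4/8c wait=8 total=44
k=6 load=t6/2c comp=t5/6c wait=6 total=50
k=7 load=t7/9c comp=t6/2c wait=9 total=59
k=8 load=- comp=t7/9c wait=9 total=68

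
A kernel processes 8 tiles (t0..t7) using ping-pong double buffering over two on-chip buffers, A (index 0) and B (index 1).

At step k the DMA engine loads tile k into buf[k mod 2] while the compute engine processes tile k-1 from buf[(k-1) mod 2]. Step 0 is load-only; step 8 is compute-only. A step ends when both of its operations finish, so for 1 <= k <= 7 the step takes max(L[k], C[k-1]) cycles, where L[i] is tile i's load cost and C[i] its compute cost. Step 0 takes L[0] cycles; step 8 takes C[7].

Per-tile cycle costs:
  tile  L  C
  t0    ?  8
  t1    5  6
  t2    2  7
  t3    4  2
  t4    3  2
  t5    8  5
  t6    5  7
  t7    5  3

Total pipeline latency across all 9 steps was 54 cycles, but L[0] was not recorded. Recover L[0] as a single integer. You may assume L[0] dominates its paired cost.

step 0: dur = L[0]=? = L[0]  (unknown; binding)
step 1: dur = max(L[1]=5, C[0]=8) = 8
step 2: dur = max(L[2]=2, C[1]=6) = 6
step 3: dur = max(L[3]=4, C[2]=7) = 7
step 4: dur = max(L[4]=3, C[3]=2) = 3
step 5: dur = max(L[5]=8, C[4]=2) = 8
step 6: dur = max(L[6]=5, C[5]=5) = 5
step 7: dur = max(L[7]=5, C[6]=7) = 7
step 8: dur = C[7]=3 = 3
sum of known step durations = 47
dur[0] = total - known = 54 - 47 = 7
L[0] is the binding max in step 0, so L[0] = dur[0] = 7

L[0] = 7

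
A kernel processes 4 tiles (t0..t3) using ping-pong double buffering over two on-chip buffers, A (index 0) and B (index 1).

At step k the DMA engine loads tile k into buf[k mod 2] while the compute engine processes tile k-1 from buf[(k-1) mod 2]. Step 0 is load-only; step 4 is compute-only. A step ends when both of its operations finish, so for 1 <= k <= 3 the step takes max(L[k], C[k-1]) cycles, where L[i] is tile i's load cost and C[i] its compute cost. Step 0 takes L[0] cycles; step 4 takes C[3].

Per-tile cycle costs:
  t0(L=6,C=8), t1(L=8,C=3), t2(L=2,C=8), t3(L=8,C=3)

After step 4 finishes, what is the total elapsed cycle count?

step 0: L[0]=6 → dur=6, Σ=6 | A=load:t0 B=idle [load-only]
step 1: L[1]=8 C[0]=8 → dur=8, Σ=14 | A=compute:t0 B=load:t1 [tied]
step 2: L[2]=2 C[1]=3 → dur=3, Σ=17 | A=load:t2 B=compute:t1 [compute-bound]
step 3: L[3]=8 C[2]=8 → dur=8, Σ=25 | A=compute:t2 B=load:t3 [tied]
step 4: C[3]=3 → dur=3, Σ=28 | A=idle B=compute:t3 [compute-only]

end_cycle[4] = 28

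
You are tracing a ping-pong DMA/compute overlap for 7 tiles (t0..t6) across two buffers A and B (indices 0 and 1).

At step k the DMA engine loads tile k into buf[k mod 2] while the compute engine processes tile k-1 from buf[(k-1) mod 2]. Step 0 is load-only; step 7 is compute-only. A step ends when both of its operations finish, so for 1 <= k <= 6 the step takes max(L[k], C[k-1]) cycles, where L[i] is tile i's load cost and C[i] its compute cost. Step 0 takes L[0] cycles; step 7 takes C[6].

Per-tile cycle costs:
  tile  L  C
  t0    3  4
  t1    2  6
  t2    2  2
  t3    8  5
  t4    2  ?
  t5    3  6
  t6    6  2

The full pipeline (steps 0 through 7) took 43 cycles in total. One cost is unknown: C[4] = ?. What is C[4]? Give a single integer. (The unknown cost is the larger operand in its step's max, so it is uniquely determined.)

step 0: dur = L[0]=3 = 3
step 1: dur = max(L[1]=2, C[0]=4) = 4
step 2: dur = max(L[2]=2, C[1]=6) = 6
step 3: dur = max(L[3]=8, C[2]=2) = 8
step 4: dur = max(L[4]=2, C[3]=5) = 5
step 5: dur = max(L[5]=3, C[4]=?) = C[4]  (unknown; binding)
step 6: dur = max(L[6]=6, C[5]=6) = 6
step 7: dur = C[6]=2 = 2
sum of known step durations = 34
dur[5] = total - known = 43 - 34 = 9
C[4] is the binding max in step 5, so C[4] = dur[5] = 9

C[4] = 9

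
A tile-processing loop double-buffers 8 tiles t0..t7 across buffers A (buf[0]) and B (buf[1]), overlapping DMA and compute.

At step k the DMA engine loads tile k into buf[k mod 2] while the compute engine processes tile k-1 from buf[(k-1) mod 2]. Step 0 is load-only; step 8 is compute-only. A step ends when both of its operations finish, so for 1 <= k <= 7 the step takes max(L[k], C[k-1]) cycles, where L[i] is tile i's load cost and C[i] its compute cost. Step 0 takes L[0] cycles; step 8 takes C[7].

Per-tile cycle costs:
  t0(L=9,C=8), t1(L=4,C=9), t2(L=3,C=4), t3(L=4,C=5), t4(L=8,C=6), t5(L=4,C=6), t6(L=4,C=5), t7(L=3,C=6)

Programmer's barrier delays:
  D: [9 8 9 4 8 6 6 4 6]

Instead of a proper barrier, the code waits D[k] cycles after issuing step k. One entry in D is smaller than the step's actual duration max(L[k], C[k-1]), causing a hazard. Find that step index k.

hazard at step 7

[0] required=L[0]=9=9 vs D=9 ok
[1] required=max(L[1]=4,C[0]=8)=8 vs D=8 ok
[2] required=max(L[2]=3,C[1]=9)=9 vs D=9 ok
[3] required=max(L[3]=4,C[2]=4)=4 vs D=4 ok
[4] required=max(L[4]=8,C[3]=5)=8 vs D=8 ok
[5] required=max(L[5]=4,C[4]=6)=6 vs D=6 ok
[6] required=max(L[6]=4,C[5]=6)=6 vs D=6 ok
[7] required=max(L[7]=3,C[6]=5)=5 vs D=4 SHORT
[8] required=C[7]=6=6 vs D=6 ok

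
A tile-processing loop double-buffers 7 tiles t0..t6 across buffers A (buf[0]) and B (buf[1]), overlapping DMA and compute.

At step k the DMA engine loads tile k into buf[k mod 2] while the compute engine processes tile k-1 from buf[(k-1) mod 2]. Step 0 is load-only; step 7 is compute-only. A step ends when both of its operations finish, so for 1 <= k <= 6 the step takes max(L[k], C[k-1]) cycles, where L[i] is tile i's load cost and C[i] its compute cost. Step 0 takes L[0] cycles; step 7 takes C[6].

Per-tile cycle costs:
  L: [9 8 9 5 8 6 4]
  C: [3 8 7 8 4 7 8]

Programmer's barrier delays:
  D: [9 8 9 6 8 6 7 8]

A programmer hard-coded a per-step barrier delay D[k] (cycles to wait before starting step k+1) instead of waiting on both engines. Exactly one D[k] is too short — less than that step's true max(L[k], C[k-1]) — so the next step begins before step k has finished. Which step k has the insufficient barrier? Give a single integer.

hazard at step 3

k=0 barrier L[0]=9→9c, D[0]=9 ok
k=1 barrier max(L[1]=8,C[0]=3)→8c, D[1]=8 ok
k=2 barrier max(L[2]=9,C[1]=8)→9c, D[2]=9 ok
k=3 barrier max(L[3]=5,C[2]=7)→7c, D[3]=6 SHORT
k=4 barrier max(L[4]=8,C[3]=8)→8c, D[4]=8 ok
k=5 barrier max(L[5]=6,C[4]=4)→6c, D[5]=6 ok
k=6 barrier max(L[6]=4,C[5]=7)→7c, D[6]=7 ok
k=7 barrier C[6]=8→8c, D[7]=8 ok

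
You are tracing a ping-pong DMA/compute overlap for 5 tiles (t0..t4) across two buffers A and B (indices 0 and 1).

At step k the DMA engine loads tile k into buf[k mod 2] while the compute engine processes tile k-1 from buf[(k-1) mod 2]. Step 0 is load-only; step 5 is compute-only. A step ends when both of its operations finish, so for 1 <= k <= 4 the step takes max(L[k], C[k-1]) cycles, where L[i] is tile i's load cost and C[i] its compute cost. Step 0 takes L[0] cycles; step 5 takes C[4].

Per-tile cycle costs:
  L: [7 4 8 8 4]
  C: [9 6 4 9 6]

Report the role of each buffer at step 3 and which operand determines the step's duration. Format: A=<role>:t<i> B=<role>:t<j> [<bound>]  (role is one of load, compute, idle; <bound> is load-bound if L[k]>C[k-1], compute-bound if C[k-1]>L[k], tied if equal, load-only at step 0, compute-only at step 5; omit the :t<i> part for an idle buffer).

[0] DMA t0→A (7c) ∥ CU idle ⇒ 7c, clock 7
[1] DMA t1→B (4c) ∥ CU A:t0 (9c) ⇒ 9c, clock 16
[2] DMA t2→A (8c) ∥ CU B:t1 (6c) ⇒ 8c, clock 24
[3] DMA t3→B (8c) ∥ CU A:t2 (4c) ⇒ 8c, clock 32
[4] DMA t4→A (4c) ∥ CU B:t3 (9c) ⇒ 9c, clock 41
[5] DMA idle ∥ CU A:t4 (6c) ⇒ 6c, clock 47

step 3: A=compute:t2 B=load:t3 [load-bound]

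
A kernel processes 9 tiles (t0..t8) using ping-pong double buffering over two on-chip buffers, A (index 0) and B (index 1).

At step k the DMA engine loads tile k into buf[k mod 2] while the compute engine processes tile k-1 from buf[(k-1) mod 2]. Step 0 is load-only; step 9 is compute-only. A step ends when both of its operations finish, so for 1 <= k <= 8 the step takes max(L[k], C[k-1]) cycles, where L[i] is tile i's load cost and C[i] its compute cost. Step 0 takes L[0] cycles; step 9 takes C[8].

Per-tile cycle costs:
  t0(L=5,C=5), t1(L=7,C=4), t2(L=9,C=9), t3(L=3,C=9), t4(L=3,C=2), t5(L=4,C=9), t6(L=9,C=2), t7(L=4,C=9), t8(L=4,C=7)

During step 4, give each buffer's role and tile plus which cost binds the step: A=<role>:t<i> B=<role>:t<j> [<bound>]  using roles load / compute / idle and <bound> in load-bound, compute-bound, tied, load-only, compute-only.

step 4: A=load:t4 B=compute:t3 [compute-bound]

step 0: L[0]=5 → dur=5, Σ=5 | A=load:t0 B=idle [load-only]
step 1: L[1]=7 C[0]=5 → dur=7, Σ=12 | A=compute:t0 B=load:t1 [load-bound]
step 2: L[2]=9 C[1]=4 → dur=9, Σ=21 | A=load:t2 B=compute:t1 [load-bound]
step 3: L[3]=3 C[2]=9 → dur=9, Σ=30 | A=compute:t2 B=load:t3 [compute-bound]
step 4: L[4]=3 C[3]=9 → dur=9, Σ=39 | A=load:t4 B=compute:t3 [compute-bound]
step 5: L[5]=4 C[4]=2 → dur=4, Σ=43 | A=compute:t4 B=load:t5 [load-bound]
step 6: L[6]=9 C[5]=9 → dur=9, Σ=52 | A=load:t6 B=compute:t5 [tied]
step 7: L[7]=4 C[6]=2 → dur=4, Σ=56 | A=compute:t6 B=load:t7 [load-bound]
step 8: L[8]=4 C[7]=9 → dur=9, Σ=65 | A=load:t8 B=compute:t7 [compute-bound]
step 9: C[8]=7 → dur=7, Σ=72 | A=compute:t8 B=idle [compute-only]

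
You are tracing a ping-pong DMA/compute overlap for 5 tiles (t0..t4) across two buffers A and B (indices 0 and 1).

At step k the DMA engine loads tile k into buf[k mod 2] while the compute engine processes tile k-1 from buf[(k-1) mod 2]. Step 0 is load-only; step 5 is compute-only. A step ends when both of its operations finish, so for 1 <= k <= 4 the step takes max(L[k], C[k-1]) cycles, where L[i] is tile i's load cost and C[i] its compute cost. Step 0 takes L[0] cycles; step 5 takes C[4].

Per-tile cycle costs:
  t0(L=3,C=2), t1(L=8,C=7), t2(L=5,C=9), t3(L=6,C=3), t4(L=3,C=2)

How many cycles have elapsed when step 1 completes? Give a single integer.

step 0: L[0]=3 → dur=3, Σ=3 | A=load:t0 B=idle [load-only]
step 1: L[1]=8 C[0]=2 → dur=8, Σ=11 | A=compute:t0 B=load:t1 [load-bound]
step 2: L[2]=5 C[1]=7 → dur=7, Σ=18 | A=load:t2 B=compute:t1 [compute-bound]
step 3: L[3]=6 C[2]=9 → dur=9, Σ=27 | A=compute:t2 B=load:t3 [compute-bound]
step 4: L[4]=3 C[3]=3 → dur=3, Σ=30 | A=load:t4 B=compute:t3 [tied]
step 5: C[4]=2 → dur=2, Σ=32 | A=compute:t4 B=idle [compute-only]

end_cycle[1] = 11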